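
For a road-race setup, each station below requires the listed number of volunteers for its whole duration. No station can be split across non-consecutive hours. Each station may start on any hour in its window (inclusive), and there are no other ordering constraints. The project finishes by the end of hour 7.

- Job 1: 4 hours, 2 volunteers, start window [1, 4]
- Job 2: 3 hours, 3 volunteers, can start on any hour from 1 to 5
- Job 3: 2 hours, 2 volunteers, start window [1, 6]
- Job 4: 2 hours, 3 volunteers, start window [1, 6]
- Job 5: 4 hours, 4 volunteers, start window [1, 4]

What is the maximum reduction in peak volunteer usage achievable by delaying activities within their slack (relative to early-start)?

7

Early-start peak: h1:14  h2:14  h3:9  h4:6  h5:0  h6:0  h7:0 ⇒ 14.
Leveled (Job 1@1, Job 2@1, Job 3@1, Job 4@5, Job 5@4): h1:7  h2:7  h3:5  h4:6  h5:7  h6:7  h7:4 ⇒ 7.
Reduction 14 − 7 = 7.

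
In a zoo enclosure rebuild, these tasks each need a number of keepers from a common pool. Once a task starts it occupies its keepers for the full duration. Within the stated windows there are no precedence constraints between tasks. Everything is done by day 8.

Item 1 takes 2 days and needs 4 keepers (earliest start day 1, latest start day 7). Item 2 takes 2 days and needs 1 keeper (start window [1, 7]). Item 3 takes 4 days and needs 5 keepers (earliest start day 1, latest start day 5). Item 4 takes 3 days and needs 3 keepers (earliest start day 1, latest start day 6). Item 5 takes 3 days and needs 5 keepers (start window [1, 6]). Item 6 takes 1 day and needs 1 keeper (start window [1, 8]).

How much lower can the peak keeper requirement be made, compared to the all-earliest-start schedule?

10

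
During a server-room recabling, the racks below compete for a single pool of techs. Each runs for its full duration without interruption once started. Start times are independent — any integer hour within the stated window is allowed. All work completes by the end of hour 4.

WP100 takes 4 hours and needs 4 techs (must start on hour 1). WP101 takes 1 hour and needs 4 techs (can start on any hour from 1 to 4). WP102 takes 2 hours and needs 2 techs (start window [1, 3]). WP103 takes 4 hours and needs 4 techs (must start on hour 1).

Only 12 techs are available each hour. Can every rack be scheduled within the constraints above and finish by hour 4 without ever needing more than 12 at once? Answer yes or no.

yes

Schedule WP100@1, WP101@1, WP102@2, WP103@1: h1:12  h2:10  h3:10  h4:8 — peak 12 ≤ 12.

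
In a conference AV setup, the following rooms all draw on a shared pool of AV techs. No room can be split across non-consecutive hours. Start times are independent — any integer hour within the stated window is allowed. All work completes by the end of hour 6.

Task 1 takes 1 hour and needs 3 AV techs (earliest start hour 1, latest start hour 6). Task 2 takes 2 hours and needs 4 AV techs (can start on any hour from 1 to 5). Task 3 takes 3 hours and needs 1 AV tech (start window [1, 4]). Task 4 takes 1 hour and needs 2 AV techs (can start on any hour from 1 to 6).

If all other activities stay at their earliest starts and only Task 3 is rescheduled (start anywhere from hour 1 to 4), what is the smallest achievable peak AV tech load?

Task 3@1: h1:10  h2:5  h3:1  h4:0  h5:0  h6:0 → peak 10
Task 3@2: h1:9  h2:5  h3:1  h4:1  h5:0  h6:0 → peak 9
Task 3@3: h1:9  h2:4  h3:1  h4:1  h5:1  h6:0 → peak 9
Task 3@4: h1:9  h2:4  h3:0  h4:1  h5:1  h6:1 → peak 9
Best is Task 3@2, peak 9.

9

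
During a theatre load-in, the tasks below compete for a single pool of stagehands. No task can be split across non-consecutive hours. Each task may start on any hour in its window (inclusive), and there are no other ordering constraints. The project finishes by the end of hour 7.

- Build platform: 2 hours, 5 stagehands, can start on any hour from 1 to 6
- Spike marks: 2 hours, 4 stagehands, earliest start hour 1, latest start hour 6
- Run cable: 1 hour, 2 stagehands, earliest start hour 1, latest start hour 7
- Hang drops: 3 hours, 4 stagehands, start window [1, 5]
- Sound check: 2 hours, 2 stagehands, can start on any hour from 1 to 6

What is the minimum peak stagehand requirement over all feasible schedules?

Early-start (Build platform@1, Spike marks@1, Run cable@1, Hang drops@1, Sound check@1) gives peak 17: h1:17  h2:15  h3:4  h4:0  h5:0  h6:0  h7:0.
Shift Spike marks→3, Run cable→3, Hang drops→5, Sound check→4.
Schedule Build platform@1, Spike marks@3, Run cable@3, Hang drops@5, Sound check@4: h1:5  h2:5  h3:6  h4:6  h5:6  h6:4  h7:4 — peak 6.
Total stagehand-hours = 36 over 7 hours ⇒ peak ≥ ⌈36/7⌉ = 6, so 6 is optimal.

6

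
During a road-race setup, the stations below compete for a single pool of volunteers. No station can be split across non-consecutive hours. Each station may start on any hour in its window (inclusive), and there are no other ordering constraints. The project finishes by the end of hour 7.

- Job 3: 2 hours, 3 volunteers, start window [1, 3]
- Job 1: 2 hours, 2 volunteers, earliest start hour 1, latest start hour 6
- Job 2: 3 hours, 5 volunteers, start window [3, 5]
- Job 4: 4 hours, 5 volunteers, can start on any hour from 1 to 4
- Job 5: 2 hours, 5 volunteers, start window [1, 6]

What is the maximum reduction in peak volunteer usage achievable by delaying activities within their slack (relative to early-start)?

Early-start peak: h1:15  h2:15  h3:10  h4:10  h5:5  h6:0  h7:0 ⇒ 15.
Leveled (Job 3@1, Job 1@1, Job 2@3, Job 4@1, Job 5@5): h1:10  h2:10  h3:10  h4:10  h5:10  h6:5  h7:0 ⇒ 10.
Reduction 15 − 10 = 5.

5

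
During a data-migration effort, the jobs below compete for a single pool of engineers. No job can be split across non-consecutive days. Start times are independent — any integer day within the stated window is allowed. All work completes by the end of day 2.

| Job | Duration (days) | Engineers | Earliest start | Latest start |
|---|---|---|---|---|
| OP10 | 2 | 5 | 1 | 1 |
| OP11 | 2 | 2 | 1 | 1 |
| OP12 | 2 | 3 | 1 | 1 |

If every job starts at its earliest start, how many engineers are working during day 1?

At early start, day 1 has: OP10, OP11, OP12.
Demand: 5 + 2 + 3 = 10.

10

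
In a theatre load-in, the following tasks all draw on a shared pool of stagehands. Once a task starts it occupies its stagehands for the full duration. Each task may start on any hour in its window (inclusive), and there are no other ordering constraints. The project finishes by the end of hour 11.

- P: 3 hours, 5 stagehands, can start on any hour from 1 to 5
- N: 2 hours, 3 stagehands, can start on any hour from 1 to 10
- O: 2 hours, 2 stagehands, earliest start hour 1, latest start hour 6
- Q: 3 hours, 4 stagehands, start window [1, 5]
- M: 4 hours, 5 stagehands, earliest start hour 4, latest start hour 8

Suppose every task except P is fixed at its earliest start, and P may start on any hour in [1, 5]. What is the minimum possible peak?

10

P@1: h1:14  h2:14  h3:9  h4:5  h5:5  h6:5  h7:5  h8:0  h9:0  h10:0  h11:0 → peak 14
P@2: h1:9  h2:14  h3:9  h4:10  h5:5  h6:5  h7:5  h8:0  h9:0  h10:0  h11:0 → peak 14
P@3: h1:9  h2:9  h3:9  h4:10  h5:10  h6:5  h7:5  h8:0  h9:0  h10:0  h11:0 → peak 10
P@4: h1:9  h2:9  h3:4  h4:10  h5:10  h6:10  h7:5  h8:0  h9:0  h10:0  h11:0 → peak 10
P@5: h1:9  h2:9  h3:4  h4:5  h5:10  h6:10  h7:10  h8:0  h9:0  h10:0  h11:0 → peak 10
Best is P@3, peak 10.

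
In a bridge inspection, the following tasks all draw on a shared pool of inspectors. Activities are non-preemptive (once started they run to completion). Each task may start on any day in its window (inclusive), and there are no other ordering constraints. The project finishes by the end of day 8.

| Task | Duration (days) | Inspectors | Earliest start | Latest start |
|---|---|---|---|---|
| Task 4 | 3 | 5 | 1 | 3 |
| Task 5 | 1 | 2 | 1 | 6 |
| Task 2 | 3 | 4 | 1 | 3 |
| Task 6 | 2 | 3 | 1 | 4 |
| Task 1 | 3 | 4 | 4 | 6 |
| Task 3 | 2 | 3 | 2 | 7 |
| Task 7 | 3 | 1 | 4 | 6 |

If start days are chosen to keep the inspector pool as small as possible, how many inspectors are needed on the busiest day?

9

Early-start (Task 4@1, Task 5@1, Task 2@1, Task 6@1, Task 1@4, Task 3@2, Task 7@4) gives peak 15: d1:14  d2:15  d3:12  d4:5  d5:5  d6:5  d7:0  d8:0.
Shift Task 2→2, Task 6→4, Task 1→5, Task 3→6.
Schedule Task 4@1, Task 5@1, Task 2@2, Task 6@4, Task 1@5, Task 3@6, Task 7@4: d1:7  d2:9  d3:9  d4:8  d5:8  d6:8  d7:7  d8:0 — peak 9.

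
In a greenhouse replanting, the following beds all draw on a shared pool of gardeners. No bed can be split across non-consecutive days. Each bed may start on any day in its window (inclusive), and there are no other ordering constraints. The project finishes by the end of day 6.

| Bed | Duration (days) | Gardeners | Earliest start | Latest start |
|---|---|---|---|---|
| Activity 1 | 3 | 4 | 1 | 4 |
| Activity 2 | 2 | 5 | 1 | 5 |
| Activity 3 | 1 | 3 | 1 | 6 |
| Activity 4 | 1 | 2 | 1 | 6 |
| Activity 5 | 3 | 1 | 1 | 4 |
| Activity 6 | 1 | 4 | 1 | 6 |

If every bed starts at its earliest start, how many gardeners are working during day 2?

At early start, day 2 has: Activity 1, Activity 2, Activity 5.
Demand: 4 + 5 + 1 = 10.

10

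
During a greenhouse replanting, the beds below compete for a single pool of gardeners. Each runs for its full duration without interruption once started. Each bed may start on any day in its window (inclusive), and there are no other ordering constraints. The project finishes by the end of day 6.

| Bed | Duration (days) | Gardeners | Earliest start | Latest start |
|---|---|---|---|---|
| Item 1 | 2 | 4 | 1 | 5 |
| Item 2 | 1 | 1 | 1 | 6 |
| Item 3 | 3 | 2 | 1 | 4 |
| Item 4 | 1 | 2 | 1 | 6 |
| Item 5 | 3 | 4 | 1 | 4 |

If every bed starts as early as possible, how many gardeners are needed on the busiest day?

Early-start schedule: Item 1@1, Item 2@1, Item 3@1, Item 4@1, Item 5@1.
Load per day: day 1: 13, day 2: 10, day 3: 6, day 4: 0, day 5: 0, day 6: 0.
Peak is 13.

13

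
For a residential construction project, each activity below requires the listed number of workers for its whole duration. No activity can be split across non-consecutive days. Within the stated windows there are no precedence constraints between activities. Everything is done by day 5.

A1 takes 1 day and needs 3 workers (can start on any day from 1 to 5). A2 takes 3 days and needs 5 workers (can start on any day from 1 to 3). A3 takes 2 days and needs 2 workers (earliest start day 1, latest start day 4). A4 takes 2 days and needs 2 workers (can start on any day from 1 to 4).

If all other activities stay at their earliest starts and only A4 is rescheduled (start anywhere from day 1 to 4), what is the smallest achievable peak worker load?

10

A4@1: d1:12  d2:9  d3:5  d4:0  d5:0 → peak 12
A4@2: d1:10  d2:9  d3:7  d4:0  d5:0 → peak 10
A4@3: d1:10  d2:7  d3:7  d4:2  d5:0 → peak 10
A4@4: d1:10  d2:7  d3:5  d4:2  d5:2 → peak 10
Best is A4@2, peak 10.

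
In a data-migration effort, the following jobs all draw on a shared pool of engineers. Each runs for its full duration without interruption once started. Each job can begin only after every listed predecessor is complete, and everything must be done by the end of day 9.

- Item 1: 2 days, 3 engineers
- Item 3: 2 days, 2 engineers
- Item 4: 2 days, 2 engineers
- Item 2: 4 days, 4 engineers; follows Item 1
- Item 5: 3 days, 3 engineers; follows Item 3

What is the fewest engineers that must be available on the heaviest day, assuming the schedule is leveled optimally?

Early-start (Item 1@1, Item 3@1, Item 4@1, Item 2@3, Item 5@3) gives peak 7: d1:7  d2:7  d3:7  d4:7  d5:7  d6:4  d7:0  d8:0  d9:0.
Shift Item 4→3, Item 2→6.
Schedule Item 1@1, Item 3@1, Item 4@3, Item 2@6, Item 5@3: d1:5  d2:5  d3:5  d4:5  d5:3  d6:4  d7:4  d8:4  d9:4 — peak 5.
Total engineer-days = 39 over 9 days ⇒ peak ≥ ⌈39/9⌉ = 5, so 5 is optimal.

5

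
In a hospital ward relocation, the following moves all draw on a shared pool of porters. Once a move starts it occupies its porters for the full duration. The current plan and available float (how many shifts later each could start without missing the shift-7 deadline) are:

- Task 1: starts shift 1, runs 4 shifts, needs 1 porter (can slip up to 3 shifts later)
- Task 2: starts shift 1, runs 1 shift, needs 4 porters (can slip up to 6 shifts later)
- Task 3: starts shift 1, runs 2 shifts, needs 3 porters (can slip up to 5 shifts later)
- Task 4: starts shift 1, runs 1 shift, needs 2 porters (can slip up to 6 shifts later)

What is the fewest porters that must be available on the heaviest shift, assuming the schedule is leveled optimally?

4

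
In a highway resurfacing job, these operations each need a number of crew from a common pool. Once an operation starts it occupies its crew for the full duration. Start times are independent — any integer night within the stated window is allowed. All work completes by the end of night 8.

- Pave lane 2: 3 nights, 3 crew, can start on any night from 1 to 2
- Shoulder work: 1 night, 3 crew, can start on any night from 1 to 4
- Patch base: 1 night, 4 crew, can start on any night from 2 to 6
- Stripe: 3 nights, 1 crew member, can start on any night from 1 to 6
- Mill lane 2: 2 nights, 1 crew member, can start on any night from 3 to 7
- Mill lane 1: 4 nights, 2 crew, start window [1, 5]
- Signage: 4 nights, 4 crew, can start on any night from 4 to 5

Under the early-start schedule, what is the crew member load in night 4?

7

At early start, night 4 has: Mill lane 2, Mill lane 1, Signage.
Demand: 1 + 2 + 4 = 7.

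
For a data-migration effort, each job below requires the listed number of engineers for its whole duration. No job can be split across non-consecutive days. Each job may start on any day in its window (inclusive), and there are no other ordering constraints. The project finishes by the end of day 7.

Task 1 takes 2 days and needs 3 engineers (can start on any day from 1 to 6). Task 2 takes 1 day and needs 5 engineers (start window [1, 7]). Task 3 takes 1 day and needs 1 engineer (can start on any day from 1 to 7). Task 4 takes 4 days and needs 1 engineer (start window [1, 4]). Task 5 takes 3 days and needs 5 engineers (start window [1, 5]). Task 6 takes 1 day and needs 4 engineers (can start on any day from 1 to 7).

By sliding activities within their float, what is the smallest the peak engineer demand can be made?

Early-start (Task 1@1, Task 2@1, Task 3@1, Task 4@1, Task 5@1, Task 6@1) gives peak 19: d1:19  d2:9  d3:6  d4:1  d5:0  d6:0  d7:0.
Shift Task 2→3, Task 5→4, Task 6→7.
Schedule Task 1@1, Task 2@3, Task 3@1, Task 4@1, Task 5@4, Task 6@7: d1:5  d2:4  d3:6  d4:6  d5:5  d6:5  d7:4 — peak 6.

6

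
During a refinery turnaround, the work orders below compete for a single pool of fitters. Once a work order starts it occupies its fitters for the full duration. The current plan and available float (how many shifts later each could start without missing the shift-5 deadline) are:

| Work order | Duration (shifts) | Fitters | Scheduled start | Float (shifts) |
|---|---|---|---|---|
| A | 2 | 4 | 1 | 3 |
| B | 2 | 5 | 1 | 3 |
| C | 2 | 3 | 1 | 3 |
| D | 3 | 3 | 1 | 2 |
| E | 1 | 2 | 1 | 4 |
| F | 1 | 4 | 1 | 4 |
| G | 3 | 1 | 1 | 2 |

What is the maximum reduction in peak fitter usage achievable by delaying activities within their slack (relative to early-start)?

13

Early-start peak: s1:22  s2:16  s3:4  s4:0  s5:0 ⇒ 22.
Leveled (A@1, B@1, C@3, D@3, E@3, F@5, G@3): s1:9  s2:9  s3:9  s4:7  s5:8 ⇒ 9.
Reduction 22 − 9 = 13.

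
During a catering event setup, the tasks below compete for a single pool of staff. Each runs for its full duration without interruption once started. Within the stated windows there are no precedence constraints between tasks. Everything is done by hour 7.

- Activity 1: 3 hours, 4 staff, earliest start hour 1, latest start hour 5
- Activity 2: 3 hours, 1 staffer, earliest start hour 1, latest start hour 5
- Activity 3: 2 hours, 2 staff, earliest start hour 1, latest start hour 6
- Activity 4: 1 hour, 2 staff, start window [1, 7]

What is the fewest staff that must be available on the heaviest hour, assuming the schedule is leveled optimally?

4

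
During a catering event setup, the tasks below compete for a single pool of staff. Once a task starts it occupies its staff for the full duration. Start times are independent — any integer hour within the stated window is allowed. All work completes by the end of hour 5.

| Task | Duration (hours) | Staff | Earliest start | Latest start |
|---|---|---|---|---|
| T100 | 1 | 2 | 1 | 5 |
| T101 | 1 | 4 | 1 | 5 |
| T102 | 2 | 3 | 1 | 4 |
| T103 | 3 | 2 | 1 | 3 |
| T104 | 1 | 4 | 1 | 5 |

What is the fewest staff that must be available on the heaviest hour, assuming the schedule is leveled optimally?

5

Early-start (T100@1, T101@1, T102@1, T103@1, T104@1) gives peak 15: h1:15  h2:5  h3:2  h4:0  h5:0.
Shift T101→4, T102→2, T104→5.
Schedule T100@1, T101@4, T102@2, T103@1, T104@5: h1:4  h2:5  h3:5  h4:4  h5:4 — peak 5.
Total staffer-hours = 22 over 5 hours ⇒ peak ≥ ⌈22/5⌉ = 5, so 5 is optimal.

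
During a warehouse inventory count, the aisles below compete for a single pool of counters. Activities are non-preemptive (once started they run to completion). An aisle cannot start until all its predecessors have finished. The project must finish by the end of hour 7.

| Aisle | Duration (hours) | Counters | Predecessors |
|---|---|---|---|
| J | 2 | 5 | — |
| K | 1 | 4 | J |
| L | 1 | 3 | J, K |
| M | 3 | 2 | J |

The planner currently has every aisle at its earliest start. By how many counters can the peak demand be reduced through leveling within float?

1

Early-start peak: h1:5  h2:5  h3:6  h4:5  h5:2  h6:0  h7:0 ⇒ 6.
Leveled (J@1, K@3, L@4, M@4): h1:5  h2:5  h3:4  h4:5  h5:2  h6:2  h7:0 ⇒ 5.
Reduction 6 − 5 = 1.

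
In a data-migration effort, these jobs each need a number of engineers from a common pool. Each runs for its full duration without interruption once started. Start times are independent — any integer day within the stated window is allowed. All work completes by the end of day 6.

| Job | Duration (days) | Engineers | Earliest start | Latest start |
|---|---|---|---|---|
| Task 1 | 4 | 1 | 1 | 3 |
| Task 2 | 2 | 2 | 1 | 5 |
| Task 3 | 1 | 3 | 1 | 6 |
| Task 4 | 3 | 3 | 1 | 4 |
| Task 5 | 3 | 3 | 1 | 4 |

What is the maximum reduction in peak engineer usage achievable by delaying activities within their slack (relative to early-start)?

Early-start peak: d1:12  d2:9  d3:7  d4:1  d5:0  d6:0 ⇒ 12.
Leveled (Task 1@1, Task 2@1, Task 3@5, Task 4@1, Task 5@4): d1:6  d2:6  d3:4  d4:4  d5:6  d6:3 ⇒ 6.
Reduction 12 − 6 = 6.

6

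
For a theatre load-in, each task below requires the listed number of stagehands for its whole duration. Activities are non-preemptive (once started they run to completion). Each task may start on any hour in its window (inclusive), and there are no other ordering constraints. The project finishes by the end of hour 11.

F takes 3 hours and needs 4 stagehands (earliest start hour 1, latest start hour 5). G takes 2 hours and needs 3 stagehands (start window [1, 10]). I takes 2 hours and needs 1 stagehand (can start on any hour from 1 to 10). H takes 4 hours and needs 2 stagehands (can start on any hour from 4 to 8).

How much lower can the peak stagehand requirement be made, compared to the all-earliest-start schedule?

4

Early-start peak: h1:8  h2:8  h3:4  h4:2  h5:2  h6:2  h7:2  h8:0  h9:0  h10:0  h11:0 ⇒ 8.
Leveled (F@1, G@4, I@4, H@6): h1:4  h2:4  h3:4  h4:4  h5:4  h6:2  h7:2  h8:2  h9:2  h10:0  h11:0 ⇒ 4.
Reduction 8 − 4 = 4.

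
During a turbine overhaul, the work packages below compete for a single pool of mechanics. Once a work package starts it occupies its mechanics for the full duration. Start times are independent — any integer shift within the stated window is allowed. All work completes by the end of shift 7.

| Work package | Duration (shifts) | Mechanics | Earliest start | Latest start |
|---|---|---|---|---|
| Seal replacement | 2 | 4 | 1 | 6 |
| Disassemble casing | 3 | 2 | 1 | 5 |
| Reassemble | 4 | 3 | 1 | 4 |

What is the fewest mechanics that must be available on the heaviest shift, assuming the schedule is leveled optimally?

5

Early-start (Seal replacement@1, Disassemble casing@1, Reassemble@1) gives peak 9: s1:9  s2:9  s3:5  s4:3  s5:0  s6:0  s7:0.
Shift Disassemble casing→3, Reassemble→3.
Schedule Seal replacement@1, Disassemble casing@3, Reassemble@3: s1:4  s2:4  s3:5  s4:5  s5:5  s6:3  s7:0 — peak 5.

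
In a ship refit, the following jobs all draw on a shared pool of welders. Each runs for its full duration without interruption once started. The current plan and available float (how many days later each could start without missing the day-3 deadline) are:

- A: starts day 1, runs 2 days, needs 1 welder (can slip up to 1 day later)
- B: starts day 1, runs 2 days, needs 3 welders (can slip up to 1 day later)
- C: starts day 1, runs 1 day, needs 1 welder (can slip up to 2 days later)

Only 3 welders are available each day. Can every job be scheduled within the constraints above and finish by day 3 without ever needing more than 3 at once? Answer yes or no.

no

The minimum achievable peak is 4; 3 < 4, so no feasible schedule stays within the cap.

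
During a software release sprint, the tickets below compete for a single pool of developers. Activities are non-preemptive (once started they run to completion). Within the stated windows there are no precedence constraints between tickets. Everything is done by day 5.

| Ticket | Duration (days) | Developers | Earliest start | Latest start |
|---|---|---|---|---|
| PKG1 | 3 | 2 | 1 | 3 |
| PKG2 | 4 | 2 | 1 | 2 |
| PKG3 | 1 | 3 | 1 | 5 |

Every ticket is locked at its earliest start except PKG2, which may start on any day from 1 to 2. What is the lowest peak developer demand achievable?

5

PKG2@1: d1:7  d2:4  d3:4  d4:2  d5:0 → peak 7
PKG2@2: d1:5  d2:4  d3:4  d4:2  d5:2 → peak 5
Best is PKG2@2, peak 5.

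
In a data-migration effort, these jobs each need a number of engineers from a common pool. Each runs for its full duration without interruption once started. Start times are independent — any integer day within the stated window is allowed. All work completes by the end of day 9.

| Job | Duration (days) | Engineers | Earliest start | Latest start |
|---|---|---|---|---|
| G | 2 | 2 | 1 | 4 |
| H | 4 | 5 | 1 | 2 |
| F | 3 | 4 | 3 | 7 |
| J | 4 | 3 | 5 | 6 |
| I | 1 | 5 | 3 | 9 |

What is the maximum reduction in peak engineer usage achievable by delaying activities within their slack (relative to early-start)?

7

Early-start peak: d1:7  d2:7  d3:14  d4:9  d5:7  d6:3  d7:3  d8:3  d9:0 ⇒ 14.
Leveled (G@1, H@1, F@5, J@5, I@9): d1:7  d2:7  d3:5  d4:5  d5:7  d6:7  d7:7  d8:3  d9:5 ⇒ 7.
Reduction 14 − 7 = 7.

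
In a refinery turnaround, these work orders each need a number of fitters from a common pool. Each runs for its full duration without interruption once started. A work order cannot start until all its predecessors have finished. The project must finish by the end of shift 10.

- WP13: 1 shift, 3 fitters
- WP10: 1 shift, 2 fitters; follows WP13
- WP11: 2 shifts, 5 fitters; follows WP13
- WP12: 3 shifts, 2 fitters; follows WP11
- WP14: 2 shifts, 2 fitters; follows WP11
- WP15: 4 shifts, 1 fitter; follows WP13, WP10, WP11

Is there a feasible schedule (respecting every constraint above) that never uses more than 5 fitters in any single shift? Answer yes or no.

yes

Schedule WP13@1, WP10@2, WP11@3, WP12@5, WP14@5, WP15@5: s1:3  s2:2  s3:5  s4:5  s5:5  s6:5  s7:3  s8:1  s9:0  s10:0 — peak 5 ≤ 5.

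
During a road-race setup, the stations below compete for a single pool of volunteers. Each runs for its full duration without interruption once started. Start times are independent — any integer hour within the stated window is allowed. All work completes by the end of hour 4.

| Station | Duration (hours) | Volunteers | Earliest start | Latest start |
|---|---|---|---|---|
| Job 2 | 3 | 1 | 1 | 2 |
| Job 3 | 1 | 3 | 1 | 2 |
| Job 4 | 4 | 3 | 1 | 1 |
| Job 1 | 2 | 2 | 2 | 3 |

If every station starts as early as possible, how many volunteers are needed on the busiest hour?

7

Early-start schedule: Job 2@1, Job 3@1, Job 4@1, Job 1@2.
Load per hour: hour 1: 7, hour 2: 6, hour 3: 6, hour 4: 3.
Peak is 7.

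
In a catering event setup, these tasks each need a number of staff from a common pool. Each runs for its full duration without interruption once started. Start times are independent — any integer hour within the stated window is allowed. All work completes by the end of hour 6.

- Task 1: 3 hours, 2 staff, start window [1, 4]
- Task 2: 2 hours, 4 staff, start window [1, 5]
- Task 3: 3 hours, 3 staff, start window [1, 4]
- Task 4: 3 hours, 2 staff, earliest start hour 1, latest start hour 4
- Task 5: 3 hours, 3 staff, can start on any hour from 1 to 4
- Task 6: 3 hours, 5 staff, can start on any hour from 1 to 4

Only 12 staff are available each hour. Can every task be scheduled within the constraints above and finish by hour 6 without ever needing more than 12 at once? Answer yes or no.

Schedule Task 1@1, Task 2@1, Task 3@1, Task 4@3, Task 5@3, Task 6@4: h1:9  h2:9  h3:10  h4:10  h5:10  h6:5 — peak 10 ≤ 12.

yes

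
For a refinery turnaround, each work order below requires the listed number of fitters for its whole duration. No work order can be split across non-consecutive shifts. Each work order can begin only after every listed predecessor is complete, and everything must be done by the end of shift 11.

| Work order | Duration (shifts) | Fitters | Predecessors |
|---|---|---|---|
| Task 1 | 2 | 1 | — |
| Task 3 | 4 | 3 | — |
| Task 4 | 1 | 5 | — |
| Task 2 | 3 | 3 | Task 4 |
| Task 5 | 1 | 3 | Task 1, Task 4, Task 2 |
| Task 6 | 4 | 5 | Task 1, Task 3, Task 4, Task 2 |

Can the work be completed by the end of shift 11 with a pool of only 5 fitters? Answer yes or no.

no

The minimum achievable peak is 6; 5 < 6, so no feasible schedule stays within the cap.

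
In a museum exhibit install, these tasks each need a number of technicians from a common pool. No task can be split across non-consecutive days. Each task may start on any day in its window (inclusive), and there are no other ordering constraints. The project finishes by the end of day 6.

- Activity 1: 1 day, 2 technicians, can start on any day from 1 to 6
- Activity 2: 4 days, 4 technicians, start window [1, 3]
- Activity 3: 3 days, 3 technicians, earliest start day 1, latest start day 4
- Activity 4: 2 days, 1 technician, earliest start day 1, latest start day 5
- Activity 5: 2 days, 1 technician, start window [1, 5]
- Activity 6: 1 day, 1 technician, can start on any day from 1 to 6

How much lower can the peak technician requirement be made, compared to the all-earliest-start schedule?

Early-start peak: d1:12  d2:9  d3:7  d4:4  d5:0  d6:0 ⇒ 12.
Leveled (Activity 1@1, Activity 2@1, Activity 3@2, Activity 4@5, Activity 5@5, Activity 6@1): d1:7  d2:7  d3:7  d4:7  d5:2  d6:2 ⇒ 7.
Reduction 12 − 7 = 5.

5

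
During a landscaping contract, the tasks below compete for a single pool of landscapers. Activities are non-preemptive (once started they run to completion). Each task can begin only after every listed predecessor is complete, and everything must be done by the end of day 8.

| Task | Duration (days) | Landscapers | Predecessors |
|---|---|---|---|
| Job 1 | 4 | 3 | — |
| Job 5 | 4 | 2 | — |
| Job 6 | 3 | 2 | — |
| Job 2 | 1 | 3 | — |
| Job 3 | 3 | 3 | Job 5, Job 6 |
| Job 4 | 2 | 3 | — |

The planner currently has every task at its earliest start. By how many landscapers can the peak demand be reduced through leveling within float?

Early-start peak: d1:13  d2:10  d3:7  d4:5  d5:3  d6:3  d7:3  d8:0 ⇒ 13.
Leveled (Job 1@1, Job 5@1, Job 6@1, Job 2@5, Job 3@5, Job 4@6): d1:7  d2:7  d3:7  d4:5  d5:6  d6:6  d7:6  d8:0 ⇒ 7.
Reduction 13 − 7 = 6.

6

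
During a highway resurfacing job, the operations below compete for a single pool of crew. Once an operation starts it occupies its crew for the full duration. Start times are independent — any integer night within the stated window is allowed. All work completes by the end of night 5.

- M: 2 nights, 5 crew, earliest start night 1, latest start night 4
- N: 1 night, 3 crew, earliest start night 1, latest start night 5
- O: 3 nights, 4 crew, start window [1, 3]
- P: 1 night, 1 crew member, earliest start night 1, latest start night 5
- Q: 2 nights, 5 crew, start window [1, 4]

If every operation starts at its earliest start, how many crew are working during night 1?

18

At early start, night 1 has: M, N, O, P, Q.
Demand: 5 + 3 + 4 + 1 + 5 = 18.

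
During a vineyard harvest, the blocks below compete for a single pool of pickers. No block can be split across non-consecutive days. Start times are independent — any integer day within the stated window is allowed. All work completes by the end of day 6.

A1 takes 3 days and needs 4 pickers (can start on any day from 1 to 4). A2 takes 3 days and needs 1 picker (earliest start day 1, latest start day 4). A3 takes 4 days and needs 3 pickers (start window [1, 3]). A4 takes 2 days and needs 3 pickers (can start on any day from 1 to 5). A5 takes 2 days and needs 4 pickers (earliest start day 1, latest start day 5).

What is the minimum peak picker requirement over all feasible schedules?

Early-start (A1@1, A2@1, A3@1, A4@1, A5@1) gives peak 15: d1:15  d2:15  d3:8  d4:3  d5:0  d6:0.
Shift A4→4, A5→5.
Schedule A1@1, A2@1, A3@1, A4@4, A5@5: d1:8  d2:8  d3:8  d4:6  d5:7  d6:4 — peak 8.

8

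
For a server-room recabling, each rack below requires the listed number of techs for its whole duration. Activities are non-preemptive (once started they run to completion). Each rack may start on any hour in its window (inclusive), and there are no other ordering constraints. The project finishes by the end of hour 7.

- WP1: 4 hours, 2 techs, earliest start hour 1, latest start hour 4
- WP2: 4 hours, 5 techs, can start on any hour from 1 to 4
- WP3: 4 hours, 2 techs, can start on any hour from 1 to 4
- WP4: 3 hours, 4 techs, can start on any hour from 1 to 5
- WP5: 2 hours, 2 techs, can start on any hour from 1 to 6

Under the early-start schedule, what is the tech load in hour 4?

At early start, hour 4 has: WP1, WP2, WP3.
Demand: 2 + 5 + 2 = 9.

9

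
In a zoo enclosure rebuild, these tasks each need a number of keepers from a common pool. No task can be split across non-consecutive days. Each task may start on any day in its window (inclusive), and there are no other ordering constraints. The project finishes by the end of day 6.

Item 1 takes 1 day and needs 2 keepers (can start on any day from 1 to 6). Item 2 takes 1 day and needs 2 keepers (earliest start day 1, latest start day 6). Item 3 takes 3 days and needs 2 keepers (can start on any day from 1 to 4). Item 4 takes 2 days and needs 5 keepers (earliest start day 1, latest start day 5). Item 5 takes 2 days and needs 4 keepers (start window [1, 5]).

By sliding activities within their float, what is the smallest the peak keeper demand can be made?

Early-start (Item 1@1, Item 2@1, Item 3@1, Item 4@1, Item 5@1) gives peak 15: d1:15  d2:11  d3:2  d4:0  d5:0  d6:0.
Shift Item 4→4, Item 5→2.
Schedule Item 1@1, Item 2@1, Item 3@1, Item 4@4, Item 5@2: d1:6  d2:6  d3:6  d4:5  d5:5  d6:0 — peak 6.

6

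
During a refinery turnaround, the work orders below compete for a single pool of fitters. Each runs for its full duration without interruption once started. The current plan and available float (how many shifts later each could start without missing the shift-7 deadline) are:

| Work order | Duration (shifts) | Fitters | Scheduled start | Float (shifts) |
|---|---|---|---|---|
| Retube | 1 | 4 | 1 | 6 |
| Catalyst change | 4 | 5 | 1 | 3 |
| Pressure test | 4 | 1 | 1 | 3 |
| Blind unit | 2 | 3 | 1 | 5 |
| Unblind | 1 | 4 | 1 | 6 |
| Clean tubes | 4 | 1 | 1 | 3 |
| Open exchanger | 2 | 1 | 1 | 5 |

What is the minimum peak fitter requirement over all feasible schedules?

Early-start (Retube@1, Catalyst change@1, Pressure test@1, Blind unit@1, Unblind@1, Clean tubes@1, Open exchanger@1) gives peak 19: s1:19  s2:11  s3:7  s4:7  s5:0  s6:0  s7:0.
Shift Catalyst change→2, Blind unit→6, Unblind→7, Open exchanger→5.
Schedule Retube@1, Catalyst change@2, Pressure test@1, Blind unit@6, Unblind@7, Clean tubes@1, Open exchanger@5: s1:6  s2:7  s3:7  s4:7  s5:6  s6:4  s7:7 — peak 7.
Total fitter-shifts = 44 over 7 shifts ⇒ peak ≥ ⌈44/7⌉ = 7, so 7 is optimal.

7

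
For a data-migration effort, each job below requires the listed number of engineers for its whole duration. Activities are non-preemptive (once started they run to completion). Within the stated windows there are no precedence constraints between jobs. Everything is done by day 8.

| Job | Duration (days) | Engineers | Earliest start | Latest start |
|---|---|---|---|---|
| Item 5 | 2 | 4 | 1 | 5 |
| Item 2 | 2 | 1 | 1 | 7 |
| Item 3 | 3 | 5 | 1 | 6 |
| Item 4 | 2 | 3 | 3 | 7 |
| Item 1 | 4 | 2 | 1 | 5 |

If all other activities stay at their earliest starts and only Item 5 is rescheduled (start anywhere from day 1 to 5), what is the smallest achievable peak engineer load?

10

Item 5@1: d1:12  d2:12  d3:10  d4:5  d5:0  d6:0  d7:0  d8:0 → peak 12
Item 5@2: d1:8  d2:12  d3:14  d4:5  d5:0  d6:0  d7:0  d8:0 → peak 14
Item 5@3: d1:8  d2:8  d3:14  d4:9  d5:0  d6:0  d7:0  d8:0 → peak 14
Item 5@4: d1:8  d2:8  d3:10  d4:9  d5:4  d6:0  d7:0  d8:0 → peak 10
Item 5@5: d1:8  d2:8  d3:10  d4:5  d5:4  d6:4  d7:0  d8:0 → peak 10
Best is Item 5@4, peak 10.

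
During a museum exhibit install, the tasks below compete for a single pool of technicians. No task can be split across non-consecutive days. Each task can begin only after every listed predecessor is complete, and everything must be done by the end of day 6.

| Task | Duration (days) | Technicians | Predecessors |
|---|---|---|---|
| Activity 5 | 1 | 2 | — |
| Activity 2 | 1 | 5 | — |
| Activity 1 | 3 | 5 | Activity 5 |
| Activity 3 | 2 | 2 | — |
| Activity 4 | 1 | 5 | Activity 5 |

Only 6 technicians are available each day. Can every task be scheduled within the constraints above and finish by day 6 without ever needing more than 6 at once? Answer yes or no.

no

The minimum achievable peak is 7; 6 < 7, so no feasible schedule stays within the cap.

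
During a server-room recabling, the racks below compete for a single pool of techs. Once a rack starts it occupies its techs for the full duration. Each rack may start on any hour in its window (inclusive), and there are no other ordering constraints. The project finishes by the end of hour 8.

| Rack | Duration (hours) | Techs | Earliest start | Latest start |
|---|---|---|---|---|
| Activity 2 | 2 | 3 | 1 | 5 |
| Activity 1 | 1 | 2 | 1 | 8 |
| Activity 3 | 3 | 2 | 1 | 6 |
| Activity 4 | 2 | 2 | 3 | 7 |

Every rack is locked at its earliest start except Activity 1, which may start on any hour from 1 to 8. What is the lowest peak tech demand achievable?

5

Activity 1@1: h1:7  h2:5  h3:4  h4:2  h5:0  h6:0  h7:0  h8:0 → peak 7
Activity 1@2: h1:5  h2:7  h3:4  h4:2  h5:0  h6:0  h7:0  h8:0 → peak 7
Activity 1@3: h1:5  h2:5  h3:6  h4:2  h5:0  h6:0  h7:0  h8:0 → peak 6
Activity 1@4: h1:5  h2:5  h3:4  h4:4  h5:0  h6:0  h7:0  h8:0 → peak 5
Activity 1@5: h1:5  h2:5  h3:4  h4:2  h5:2  h6:0  h7:0  h8:0 → peak 5
Activity 1@6: h1:5  h2:5  h3:4  h4:2  h5:0  h6:2  h7:0  h8:0 → peak 5
Activity 1@7: h1:5  h2:5  h3:4  h4:2  h5:0  h6:0  h7:2  h8:0 → peak 5
Activity 1@8: h1:5  h2:5  h3:4  h4:2  h5:0  h6:0  h7:0  h8:2 → peak 5
Best is Activity 1@4, peak 5.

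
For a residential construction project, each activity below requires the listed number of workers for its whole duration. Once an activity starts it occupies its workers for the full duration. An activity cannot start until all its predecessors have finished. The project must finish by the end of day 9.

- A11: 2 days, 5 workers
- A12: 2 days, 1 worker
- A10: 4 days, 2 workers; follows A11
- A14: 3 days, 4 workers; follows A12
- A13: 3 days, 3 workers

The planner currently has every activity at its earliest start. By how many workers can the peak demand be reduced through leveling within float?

Early-start peak: d1:9  d2:9  d3:9  d4:6  d5:6  d6:2  d7:0  d8:0  d9:0 ⇒ 9.
Leveled (A11@1, A12@1, A10@3, A14@3, A13@6): d1:6  d2:6  d3:6  d4:6  d5:6  d6:5  d7:3  d8:3  d9:0 ⇒ 6.
Reduction 9 − 6 = 3.

3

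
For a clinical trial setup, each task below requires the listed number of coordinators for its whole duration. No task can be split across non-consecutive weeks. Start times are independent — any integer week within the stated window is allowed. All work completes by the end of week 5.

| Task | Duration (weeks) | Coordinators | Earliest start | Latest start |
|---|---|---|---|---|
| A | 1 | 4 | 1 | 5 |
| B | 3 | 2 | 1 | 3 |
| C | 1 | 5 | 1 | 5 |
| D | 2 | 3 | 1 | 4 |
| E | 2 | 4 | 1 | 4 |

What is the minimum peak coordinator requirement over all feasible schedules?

7

Early-start (A@1, B@1, C@1, D@1, E@1) gives peak 18: w1:18  w2:9  w3:2  w4:0  w5:0.
Shift C→2, D→3, E→4.
Schedule A@1, B@1, C@2, D@3, E@4: w1:6  w2:7  w3:5  w4:7  w5:4 — peak 7.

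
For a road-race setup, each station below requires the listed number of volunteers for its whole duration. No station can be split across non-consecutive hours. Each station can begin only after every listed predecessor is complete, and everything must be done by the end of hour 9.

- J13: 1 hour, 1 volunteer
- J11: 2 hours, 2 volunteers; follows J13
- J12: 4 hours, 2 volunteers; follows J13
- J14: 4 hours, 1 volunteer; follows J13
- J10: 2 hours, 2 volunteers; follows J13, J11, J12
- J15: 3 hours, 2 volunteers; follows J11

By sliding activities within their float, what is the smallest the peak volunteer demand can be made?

Early-start (J13@1, J11@2, J12@2, J14@2, J10@6, J15@4) gives peak 5: h1:1  h2:5  h3:5  h4:5  h5:5  h6:4  h7:2  h8:0  h9:0.
Shift J14→4, J10→8, J15→6.
Schedule J13@1, J11@2, J12@2, J14@4, J10@8, J15@6: h1:1  h2:4  h3:4  h4:3  h5:3  h6:3  h7:3  h8:4  h9:2 — peak 4.

4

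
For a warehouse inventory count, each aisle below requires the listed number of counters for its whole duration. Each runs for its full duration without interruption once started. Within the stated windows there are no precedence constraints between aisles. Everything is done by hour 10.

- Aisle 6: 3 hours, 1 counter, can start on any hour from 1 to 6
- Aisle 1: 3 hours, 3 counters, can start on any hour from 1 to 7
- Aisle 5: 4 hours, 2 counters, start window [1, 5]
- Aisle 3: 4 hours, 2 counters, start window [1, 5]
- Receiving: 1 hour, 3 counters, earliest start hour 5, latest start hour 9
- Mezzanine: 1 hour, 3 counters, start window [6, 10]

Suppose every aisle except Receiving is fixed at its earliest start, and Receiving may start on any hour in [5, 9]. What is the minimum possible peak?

8

Receiving@5: h1:8  h2:8  h3:8  h4:4  h5:3  h6:3  h7:0  h8:0  h9:0  h10:0 → peak 8
Receiving@6: h1:8  h2:8  h3:8  h4:4  h5:0  h6:6  h7:0  h8:0  h9:0  h10:0 → peak 8
Receiving@7: h1:8  h2:8  h3:8  h4:4  h5:0  h6:3  h7:3  h8:0  h9:0  h10:0 → peak 8
Receiving@8: h1:8  h2:8  h3:8  h4:4  h5:0  h6:3  h7:0  h8:3  h9:0  h10:0 → peak 8
Receiving@9: h1:8  h2:8  h3:8  h4:4  h5:0  h6:3  h7:0  h8:0  h9:3  h10:0 → peak 8
Best is Receiving@5, peak 8.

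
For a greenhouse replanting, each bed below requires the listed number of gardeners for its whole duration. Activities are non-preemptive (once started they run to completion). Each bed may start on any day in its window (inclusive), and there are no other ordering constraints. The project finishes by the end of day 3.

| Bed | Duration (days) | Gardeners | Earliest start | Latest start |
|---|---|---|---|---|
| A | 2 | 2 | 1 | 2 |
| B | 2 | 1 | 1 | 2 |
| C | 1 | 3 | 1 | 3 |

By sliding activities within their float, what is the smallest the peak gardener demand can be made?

3

Early-start (A@1, B@1, C@1) gives peak 6: d1:6  d2:3  d3:0.
Shift C→3.
Schedule A@1, B@1, C@3: d1:3  d2:3  d3:3 — peak 3.
Total gardener-days = 9 over 3 days ⇒ peak ≥ ⌈9/3⌉ = 3, so 3 is optimal.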